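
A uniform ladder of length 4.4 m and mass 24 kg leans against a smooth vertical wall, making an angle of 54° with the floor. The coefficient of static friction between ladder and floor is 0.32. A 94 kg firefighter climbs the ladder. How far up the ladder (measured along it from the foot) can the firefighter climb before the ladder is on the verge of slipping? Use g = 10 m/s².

Take moments about the foot of the ladder.
Ladder weight 24×10 = 240 N acts at 2.2 m along the ladder; its horizontal arm is 2.2·cos54° = 1.293 m → τ = 310.3 N·m clockwise.
Firefighter weight 94×10 = 940 N at distance d → arm d·cos54° → τ = 940·d·0.5878 clockwise.
Wall normal N at the top has arm L sinθ = 3.56 m counterclockwise, so Στ = 0 gives N·3.56 = 310.3 + 552.5·d.
ΣFy = 0 ⇒ N_floor = 1180 N, so the maximum friction is μ_s·N_floor = 0.32×1180 = 377.6 N. ΣFx = 0 ⇒ N_wall = f, so at the slipping point N = 377.6 N.
Substituting: 377.6×3.56 = 310.3 + 552.5·d ⇒ d = (1344 − 310.3) / 552.5 = 1.87 m.

d ≈ 1.87 m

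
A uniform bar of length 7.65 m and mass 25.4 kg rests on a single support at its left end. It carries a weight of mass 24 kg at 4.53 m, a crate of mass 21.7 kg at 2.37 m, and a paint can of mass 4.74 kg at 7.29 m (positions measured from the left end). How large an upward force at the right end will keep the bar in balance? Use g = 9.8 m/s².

About the left end:
Beam weight: 25.4 × 9.8 = 248.9 N down at 3.825 m → arm 3.825 m, τ = 248.9 × 3.825 = 952 N·m clockwise.
Weight: 24 × 9.8 = 235.2 N down at 4.53 m → arm 4.53 m, τ = 235.2 × 4.53 = 1065 N·m clockwise.
Crate: 21.7 × 9.8 = 212.7 N down at 2.37 m → arm 2.37 m, τ = 212.7 × 2.37 = 504.1 N·m clockwise.
Paint can: 4.74 × 9.8 = 46.45 N down at 7.29 m → arm 7.29 m, τ = 46.45 × 7.29 = 338.6 N·m clockwise.
Net moment of the loads = 2860 N·m clockwise.
The upward force F acts at the right end, arm 7.65 m, giving F × 7.65 counterclockwise.
Setting net torque to zero: F × 7.65 = 2860 → F = 2860 / 7.65 = 374 N.

F ≈ 374 N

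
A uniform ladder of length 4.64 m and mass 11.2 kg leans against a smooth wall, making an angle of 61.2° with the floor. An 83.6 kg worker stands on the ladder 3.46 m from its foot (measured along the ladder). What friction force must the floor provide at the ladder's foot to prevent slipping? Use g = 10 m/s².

f ≈ 374 N

Taking torques about the foot of the ladder:
Ladder weight 11.2×10 = 112 N acts at 2.32 m along the ladder; its horizontal arm is 2.32·cos61.2° = 1.118 m → τ = 125.2 N·m clockwise.
Worker: 83.6×10 = 836 N at 3.46 m → arm 1.667 m → τ = 1394 N·m clockwise.
Wall normal N acts horizontally at the top; its moment arm is the height L sinθ = 4.64·sin61.2° = 4.066 m, counterclockwise.
Setting net torque to zero: N × 4.066 = 1519 → N = 374 N.
ΣFx = 0: friction at the foot balances the wall's push, so f = N_wall = 374 N.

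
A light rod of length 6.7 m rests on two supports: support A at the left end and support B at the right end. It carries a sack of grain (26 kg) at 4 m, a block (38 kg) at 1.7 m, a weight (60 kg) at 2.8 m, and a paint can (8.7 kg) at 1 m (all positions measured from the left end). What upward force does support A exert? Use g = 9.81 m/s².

Taking torques about support B:
Sack of grain: 26 × 9.81 = 255.1 N down at 4 m → arm 2.7 m, τ = 255.1 × 2.7 = 688.8 N·m counterclockwise.
Block: 38 × 9.81 = 372.8 N down at 1.7 m → arm 5 m, τ = 372.8 × 5 = 1864 N·m counterclockwise.
Weight: 60 × 9.81 = 588.6 N down at 2.8 m → arm 3.9 m, τ = 588.6 × 3.9 = 2296 N·m counterclockwise.
Paint can: 8.7 × 9.81 = 85.35 N down at 1 m → arm 5.7 m, τ = 85.35 × 5.7 = 486.5 N·m counterclockwise.
Net load moment about support B = 5335 N·m counterclockwise.
Reaction R at support A is upward at 0 m, arm 6.7 m → moment R × 6.7 clockwise.
Στ = 0 ⇒ R × 6.7 = 5335 ⇒ R = 796 N.

R_A ≈ 796 N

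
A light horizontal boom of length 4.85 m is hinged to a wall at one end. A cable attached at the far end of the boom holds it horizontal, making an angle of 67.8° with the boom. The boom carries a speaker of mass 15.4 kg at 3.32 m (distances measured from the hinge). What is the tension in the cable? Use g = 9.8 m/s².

T ≈ 112 N

Sum moments about the hinge (the unknown hinge reaction has zero arm there).
Speaker: 15.4 × 9.8 = 150.9 N down at 3.32 m → arm 3.32 m, τ = 150.9 × 3.32 = 501 N·m clockwise.
Total clockwise load moment = 501 N·m.
The cable tension T acts at 4.85 m; only its component perpendicular to the boom, T sinθ, produces torque. sin 67.8° = 0.9259.
For rotational equilibrium, T × 4.85 × 0.9259 = 501, so T = 501 / 4.491 = 112 N.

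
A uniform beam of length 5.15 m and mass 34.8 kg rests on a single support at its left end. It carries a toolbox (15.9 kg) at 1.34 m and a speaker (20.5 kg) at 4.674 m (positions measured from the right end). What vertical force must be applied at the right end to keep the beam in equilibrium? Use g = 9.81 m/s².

Choose the left end as the axis so the unknown pivot reaction has zero arm there.
Beam weight: 34.8 × 9.81 = 341.4 N down at 2.575 m → arm 2.575 m, τ = 341.4 × 2.575 = 879.1 N·m clockwise.
Toolbox: 15.9 × 9.81 = 156 N down at 1.34 m → arm 3.81 m, τ = 156 × 3.81 = 594.4 N·m clockwise.
Speaker: 20.5 × 9.81 = 201.1 N down at 4.674 m → arm 0.476 m, τ = 201.1 × 0.476 = 95.72 N·m clockwise.
Net moment of the loads = 1569 N·m clockwise.
The upward force F acts at the right end, arm 5.15 m, giving F × 5.15 counterclockwise.
Setting net torque to zero: F × 5.15 = 1569 → F = 1569 / 5.15 = 305 N.

F ≈ 305 N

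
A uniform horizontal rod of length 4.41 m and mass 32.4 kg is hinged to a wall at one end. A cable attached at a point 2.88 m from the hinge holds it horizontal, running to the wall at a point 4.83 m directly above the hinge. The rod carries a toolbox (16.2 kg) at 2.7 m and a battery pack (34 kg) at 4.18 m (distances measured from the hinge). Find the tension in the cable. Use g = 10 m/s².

T ≈ 1040 N

Choose the hinge as the axis so the unknown hinge reaction has zero arm there.
Beam weight: 32.4 × 10 = 324 N down at 2.205 m → arm 2.205 m, τ = 324 × 2.205 = 714.4 N·m clockwise.
Toolbox: 16.2 × 10 = 162 N down at 2.7 m → arm 2.7 m, τ = 162 × 2.7 = 437.4 N·m clockwise.
Battery pack: 34 × 10 = 340 N down at 4.18 m → arm 4.18 m, τ = 340 × 4.18 = 1421 N·m clockwise.
Total clockwise load moment = 2573 N·m.
The cable tension T acts at 2.88 m; only its component perpendicular to the rod, T sinθ, produces torque. sinθ = h/√(h²+d²) = 4.83/√(4.83²+2.88²) = 0.8589.
Στ = 0 ⇒ T × 2.88 × 0.8589 = 2573 ⇒ T = 2573 / 2.474 = 1040 N.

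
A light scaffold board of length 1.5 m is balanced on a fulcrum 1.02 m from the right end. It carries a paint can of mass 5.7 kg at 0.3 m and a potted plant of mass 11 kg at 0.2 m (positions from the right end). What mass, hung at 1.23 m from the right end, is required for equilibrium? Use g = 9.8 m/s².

m ≈ 62.5 kg

Choose the fulcrum (at 1.02 m from the right end) as the axis so the support reaction has zero arm there.
Paint can: 5.7 × 9.8 = 55.86 N down at 0.3 m → arm 0.72 m, τ = 55.86 × 0.72 = 40.22 N·m clockwise.
Potted plant: 11 × 9.8 = 107.8 N down at 0.2 m → arm 0.82 m, τ = 107.8 × 0.82 = 88.4 N·m clockwise.
Net moment of known loads = 128.6 N·m clockwise.
An unknown mass m at 1.23 m has arm 0.21 m; its moment is m·g·0.21 counterclockwise.
For rotational equilibrium, m × 9.8 × 0.21 = 128.6, so m = 128.6 / (9.8 × 0.21) = 62.5 kg.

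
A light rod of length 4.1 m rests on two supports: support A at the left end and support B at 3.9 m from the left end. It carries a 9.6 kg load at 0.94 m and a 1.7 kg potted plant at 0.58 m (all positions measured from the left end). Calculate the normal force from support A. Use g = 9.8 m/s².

Sum moments about support B (its reaction then has zero moment arm).
Load: 9.6 × 9.8 = 94.08 N down at 0.94 m → arm 2.96 m, τ = 94.08 × 2.96 = 278.5 N·m counterclockwise.
Potted plant: 1.7 × 9.8 = 16.66 N down at 0.58 m → arm 3.32 m, τ = 16.66 × 3.32 = 55.31 N·m counterclockwise.
Net load moment about support B = 333.8 N·m counterclockwise.
Reaction R at support A is upward at 0 m, arm 3.9 m → moment R × 3.9 clockwise.
Balancing moments: R × 3.9 = 333.8, giving R = 85.6 N.

R_A ≈ 85.6 N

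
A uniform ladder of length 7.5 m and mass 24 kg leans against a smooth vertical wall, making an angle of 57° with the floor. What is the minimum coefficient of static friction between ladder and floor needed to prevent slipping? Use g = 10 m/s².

Sum moments about the foot of the ladder (the floor normal and friction both act there and drop out).
Ladder weight 24×10 = 240 N acts at 3.75 m along the ladder; its horizontal arm is 3.75·cos57° = 2.042 m → τ = 490.1 N·m clockwise.
Wall normal N acts horizontally at the top; its moment arm is the height L sinθ = 7.5·sin57° = 6.29 m, counterclockwise.
Balancing moments: N × 6.29 = 490.1, giving N = 77.92 N.
ΣFx = 0 ⇒ f = N_wall = 77.92 N. ΣFy = 0 ⇒ N_floor = 240 N.
μ_min = f / N_floor = 77.92 / 240 = 0.325.

μ_min ≈ 0.325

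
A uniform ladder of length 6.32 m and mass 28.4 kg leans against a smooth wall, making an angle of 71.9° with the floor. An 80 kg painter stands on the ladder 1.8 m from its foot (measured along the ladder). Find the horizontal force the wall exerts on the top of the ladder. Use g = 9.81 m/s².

Sum moments about the foot of the ladder (the floor normal and friction both act there and drop out).
Ladder weight 28.4×9.81 = 278.6 N acts at 3.16 m along the ladder; its horizontal arm is 3.16·cos71.9° = 0.9817 m → τ = 273.5 N·m clockwise.
Painter: 80×9.81 = 784.8 N at 1.8 m → arm 0.5592 m → τ = 438.9 N·m clockwise.
Wall normal N acts horizontally at the top; its moment arm is the height L sinθ = 6.32·sin71.9° = 6.007 m, counterclockwise.
Στ = 0 ⇒ N × 6.007 = 712.4 ⇒ N = 119 N.

N_wall ≈ 119 N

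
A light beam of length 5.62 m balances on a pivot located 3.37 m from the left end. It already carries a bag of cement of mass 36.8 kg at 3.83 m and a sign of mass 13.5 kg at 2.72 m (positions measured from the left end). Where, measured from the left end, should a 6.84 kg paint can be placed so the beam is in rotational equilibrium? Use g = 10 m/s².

Sum moments about the pivot (at 3.37 m from the left end) (the support reaction has zero arm there).
Bag of cement: 36.8 × 10 = 368 N down at 3.83 m → arm 0.46 m, τ = 368 × 0.46 = 169.3 N·m clockwise.
Sign: 13.5 × 10 = 135 N down at 2.72 m → arm 0.65 m, τ = 135 × 0.65 = 87.75 N·m counterclockwise.
Net moment of existing loads = 81.55 N·m clockwise.
The paint can weighs 6.84 × 10 = 68.4 N and must supply an equal counterclockwise moment, so its lever arm about the pivot is 81.55 / 68.4 = 1.19 m.
That puts it at 3.37 − 1.19 = 2.18 m from the left end.

x ≈ 2.18 m from the left end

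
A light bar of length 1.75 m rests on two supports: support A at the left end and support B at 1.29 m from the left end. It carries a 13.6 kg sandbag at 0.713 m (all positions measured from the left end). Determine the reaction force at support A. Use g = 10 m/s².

Sum moments about support B (its reaction then has zero moment arm).
Sandbag: 13.6 × 10 = 136 N down at 0.713 m → arm 0.577 m, τ = 136 × 0.577 = 78.47 N·m counterclockwise.
Net load moment about support B = 78.47 N·m counterclockwise.
Reaction R at support A is upward at 0 m, arm 1.29 m → moment R × 1.29 clockwise.
For rotational equilibrium, R × 1.29 = 78.47, so R = 60.8 N.

R_A ≈ 60.8 N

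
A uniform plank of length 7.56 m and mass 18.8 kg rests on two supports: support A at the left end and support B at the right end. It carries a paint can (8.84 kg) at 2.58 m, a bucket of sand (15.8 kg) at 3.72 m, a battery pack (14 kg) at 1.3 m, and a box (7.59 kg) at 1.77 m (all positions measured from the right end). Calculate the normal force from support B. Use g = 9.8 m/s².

Take moments about support A.
Beam weight: 18.8 × 9.8 = 184.2 N down at 3.78 m → arm 3.78 m, τ = 184.2 × 3.78 = 696.3 N·m clockwise.
Paint can: 8.84 × 9.8 = 86.63 N down at 2.58 m → arm 4.98 m, τ = 86.63 × 4.98 = 431.4 N·m clockwise.
Bucket of sand: 15.8 × 9.8 = 154.8 N down at 3.72 m → arm 3.84 m, τ = 154.8 × 3.84 = 594.4 N·m clockwise.
Battery pack: 14 × 9.8 = 137.2 N down at 1.3 m → arm 6.26 m, τ = 137.2 × 6.26 = 858.9 N·m clockwise.
Box: 7.59 × 9.8 = 74.38 N down at 1.77 m → arm 5.79 m, τ = 74.38 × 5.79 = 430.7 N·m clockwise.
Net load moment about support A = 3012 N·m clockwise.
Reaction R at support B is upward at 0 m, arm 7.56 m → moment R × 7.56 counterclockwise.
For rotational equilibrium, R × 7.56 = 3012, so R = 398 N.

R_B ≈ 398 N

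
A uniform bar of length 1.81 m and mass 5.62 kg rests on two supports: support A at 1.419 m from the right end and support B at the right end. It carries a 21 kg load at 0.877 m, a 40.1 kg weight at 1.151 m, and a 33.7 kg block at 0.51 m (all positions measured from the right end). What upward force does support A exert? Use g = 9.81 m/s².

R_A ≈ 600 N

Choose support B as the axis so its reaction then has zero moment arm.
Beam weight: 5.62 × 9.81 = 55.13 N down at 0.905 m → arm 0.905 m, τ = 55.13 × 0.905 = 49.89 N·m counterclockwise.
Load: 21 × 9.81 = 206 N down at 0.877 m → arm 0.877 m, τ = 206 × 0.877 = 180.7 N·m counterclockwise.
Weight: 40.1 × 9.81 = 393.4 N down at 1.151 m → arm 1.151 m, τ = 393.4 × 1.151 = 452.8 N·m counterclockwise.
Block: 33.7 × 9.81 = 330.6 N down at 0.51 m → arm 0.51 m, τ = 330.6 × 0.51 = 168.6 N·m counterclockwise.
Net load moment about support B = 852 N·m counterclockwise.
Reaction R at support A is upward at 1.419 m, arm 1.419 m → moment R × 1.419 clockwise.
Balancing moments: R × 1.419 = 852, giving R = 600 N.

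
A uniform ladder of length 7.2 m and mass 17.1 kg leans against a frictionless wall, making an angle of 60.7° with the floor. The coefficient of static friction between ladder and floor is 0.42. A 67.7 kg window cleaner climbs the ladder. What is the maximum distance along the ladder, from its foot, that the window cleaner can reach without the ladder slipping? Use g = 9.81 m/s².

Choose the foot of the ladder as the axis so the floor normal and friction both act there and drop out.
Ladder weight 17.1×9.81 = 167.8 N acts at 3.6 m along the ladder; its horizontal arm is 3.6·cos60.7° = 1.762 m → τ = 295.7 N·m clockwise.
Window cleaner weight 67.7×9.81 = 664.1 N at distance d → arm d·cos60.7° → τ = 664.1·d·0.4894 clockwise.
Wall normal N at the top has arm L sinθ = 6.279 m counterclockwise, so Στ = 0 gives N·6.279 = 295.7 + 325·d.
ΣFy = 0 ⇒ N_floor = 831.9 N, so the maximum friction is μ_s·N_floor = 0.42×831.9 = 349.4 N. ΣFx = 0 ⇒ N_wall = f, so at the slipping point N = 349.4 N.
Substituting: 349.4×6.279 = 295.7 + 325·d ⇒ d = (2194 − 295.7) / 325 = 5.84 m.

d ≈ 5.84 m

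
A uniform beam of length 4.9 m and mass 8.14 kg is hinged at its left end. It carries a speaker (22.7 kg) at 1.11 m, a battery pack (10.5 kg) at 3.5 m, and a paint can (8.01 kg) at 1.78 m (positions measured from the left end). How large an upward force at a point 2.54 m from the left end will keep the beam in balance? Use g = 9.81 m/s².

F ≈ 371 N

Take moments about the left end.
Beam weight: 8.14 × 9.81 = 79.85 N down at 2.45 m → arm 2.45 m, τ = 79.85 × 2.45 = 195.6 N·m clockwise.
Speaker: 22.7 × 9.81 = 222.7 N down at 1.11 m → arm 1.11 m, τ = 222.7 × 1.11 = 247.2 N·m clockwise.
Battery pack: 10.5 × 9.81 = 103 N down at 3.5 m → arm 3.5 m, τ = 103 × 3.5 = 360.5 N·m clockwise.
Paint can: 8.01 × 9.81 = 78.58 N down at 1.78 m → arm 1.78 m, τ = 78.58 × 1.78 = 139.9 N·m clockwise.
Net moment of the loads = 943.2 N·m clockwise.
The upward force F acts at a point 2.54 m from the left end, arm 2.54 m, giving F × 2.54 counterclockwise.
Στ = 0 ⇒ F × 2.54 = 943.2 ⇒ F = 943.2 / 2.54 = 371 N.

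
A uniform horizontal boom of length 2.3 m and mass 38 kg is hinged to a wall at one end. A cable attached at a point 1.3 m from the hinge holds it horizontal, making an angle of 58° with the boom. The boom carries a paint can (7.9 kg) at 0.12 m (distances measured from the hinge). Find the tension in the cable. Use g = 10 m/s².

Sum moments about the hinge (the unknown hinge reaction has zero arm there).
Beam weight: 38 × 10 = 380 N down at 1.15 m → arm 1.15 m, τ = 380 × 1.15 = 437 N·m clockwise.
Paint can: 7.9 × 10 = 79 N down at 0.12 m → arm 0.12 m, τ = 79 × 0.12 = 9.48 N·m clockwise.
Total clockwise load moment = 446.5 N·m.
The cable tension T acts at 1.3 m; only its component perpendicular to the boom, T sinθ, produces torque. sin 58° = 0.848.
Balancing moments: T × 1.3 × 0.848 = 446.5, giving T = 446.5 / 1.102 = 405 N.

T ≈ 405 N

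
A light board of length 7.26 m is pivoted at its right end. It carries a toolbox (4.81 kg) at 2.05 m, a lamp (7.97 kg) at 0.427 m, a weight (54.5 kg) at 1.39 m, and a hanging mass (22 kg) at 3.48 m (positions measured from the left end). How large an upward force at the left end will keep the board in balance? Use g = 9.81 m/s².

Choose the right end as the axis so the unknown pivot reaction has zero arm there.
Toolbox: 4.81 × 9.81 = 47.19 N down at 2.05 m → arm 5.21 m, τ = 47.19 × 5.21 = 245.9 N·m counterclockwise.
Lamp: 7.97 × 9.81 = 78.19 N down at 0.427 m → arm 6.833 m, τ = 78.19 × 6.833 = 534.3 N·m counterclockwise.
Weight: 54.5 × 9.81 = 534.6 N down at 1.39 m → arm 5.87 m, τ = 534.6 × 5.87 = 3138 N·m counterclockwise.
Hanging mass: 22 × 9.81 = 215.8 N down at 3.48 m → arm 3.78 m, τ = 215.8 × 3.78 = 815.7 N·m counterclockwise.
Net moment of the loads = 4734 N·m counterclockwise.
The upward force F acts at the left end, arm 7.26 m, giving F × 7.26 clockwise.
For rotational equilibrium, F × 7.26 = 4734, so F = 4734 / 7.26 = 652 N.

F ≈ 652 N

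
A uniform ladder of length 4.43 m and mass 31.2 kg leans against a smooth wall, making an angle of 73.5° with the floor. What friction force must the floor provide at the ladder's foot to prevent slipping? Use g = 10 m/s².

f ≈ 46.2 N

Sum moments about the foot of the ladder (the floor normal and friction both act there and drop out).
Ladder weight 31.2×10 = 312 N acts at 2.215 m along the ladder; its horizontal arm is 2.215·cos73.5° = 0.6291 m → τ = 196.3 N·m clockwise.
Wall normal N acts horizontally at the top; its moment arm is the height L sinθ = 4.43·sin73.5° = 4.248 m, counterclockwise.
Balancing moments: N × 4.248 = 196.3, giving N = 46.2 N.
ΣFx = 0: friction at the foot balances the wall's push, so f = N_wall = 46.2 N.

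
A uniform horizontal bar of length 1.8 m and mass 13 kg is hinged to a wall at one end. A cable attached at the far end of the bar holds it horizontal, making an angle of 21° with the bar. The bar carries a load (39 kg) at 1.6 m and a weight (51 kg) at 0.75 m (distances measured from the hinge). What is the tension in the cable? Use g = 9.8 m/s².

T ≈ 1710 N

Take moments about the hinge.
Beam weight: 13 × 9.8 = 127.4 N down at 0.9 m → arm 0.9 m, τ = 127.4 × 0.9 = 114.7 N·m clockwise.
Load: 39 × 9.8 = 382.2 N down at 1.6 m → arm 1.6 m, τ = 382.2 × 1.6 = 611.5 N·m clockwise.
Weight: 51 × 9.8 = 499.8 N down at 0.75 m → arm 0.75 m, τ = 499.8 × 0.75 = 374.9 N·m clockwise.
Total clockwise load moment = 1101 N·m.
The cable tension T acts at 1.8 m; only its component perpendicular to the bar, T sinθ, produces torque. sin 21° = 0.3584.
For rotational equilibrium, T × 1.8 × 0.3584 = 1101, so T = 1101 / 0.6451 = 1710 N.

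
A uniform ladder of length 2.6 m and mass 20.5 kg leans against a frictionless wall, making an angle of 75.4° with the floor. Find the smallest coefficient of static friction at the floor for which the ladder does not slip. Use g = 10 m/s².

μ_min ≈ 0.13

Choose the foot of the ladder as the axis so the floor normal and friction both act there and drop out.
Ladder weight 20.5×10 = 205 N acts at 1.3 m along the ladder; its horizontal arm is 1.3·cos75.4° = 0.3277 m → τ = 67.18 N·m clockwise.
Wall normal N acts horizontally at the top; its moment arm is the height L sinθ = 2.6·sin75.4° = 2.516 m, counterclockwise.
Στ = 0 ⇒ N × 2.516 = 67.18 ⇒ N = 26.7 N.
ΣFx = 0 ⇒ f = N_wall = 26.7 N. ΣFy = 0 ⇒ N_floor = 205 N.
μ_min = f / N_floor = 26.7 / 205 = 0.13.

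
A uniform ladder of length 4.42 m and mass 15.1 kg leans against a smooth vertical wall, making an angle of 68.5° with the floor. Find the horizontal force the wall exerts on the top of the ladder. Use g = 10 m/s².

N_wall ≈ 29.7 N

Choose the foot of the ladder as the axis so the floor normal and friction both act there and drop out.
Ladder weight 15.1×10 = 151 N acts at 2.21 m along the ladder; its horizontal arm is 2.21·cos68.5° = 0.81 m → τ = 122.3 N·m clockwise.
Wall normal N acts horizontally at the top; its moment arm is the height L sinθ = 4.42·sin68.5° = 4.112 m, counterclockwise.
Setting net torque to zero: N × 4.112 = 122.3 → N = 29.7 N.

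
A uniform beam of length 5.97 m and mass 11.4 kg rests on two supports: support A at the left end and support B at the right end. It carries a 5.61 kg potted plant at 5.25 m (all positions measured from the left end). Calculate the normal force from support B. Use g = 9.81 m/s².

About support A:
Beam weight: 11.4 × 9.81 = 111.8 N down at 2.985 m → arm 2.985 m, τ = 111.8 × 2.985 = 333.7 N·m clockwise.
Potted plant: 5.61 × 9.81 = 55.03 N down at 5.25 m → arm 5.25 m, τ = 55.03 × 5.25 = 288.9 N·m clockwise.
Net load moment about support A = 622.6 N·m clockwise.
Reaction R at support B is upward at 5.97 m, arm 5.97 m → moment R × 5.97 counterclockwise.
For rotational equilibrium, R × 5.97 = 622.6, so R = 104 N.

R_B ≈ 104 N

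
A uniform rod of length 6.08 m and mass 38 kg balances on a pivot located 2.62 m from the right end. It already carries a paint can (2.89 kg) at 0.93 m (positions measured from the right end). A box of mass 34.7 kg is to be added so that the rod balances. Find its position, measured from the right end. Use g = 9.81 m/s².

x ≈ 2.3 m from the right end

About the pivot (at 2.62 m from the right end):
Beam weight: 38 × 9.81 = 372.8 N down at 3.04 m → arm 0.42 m, τ = 372.8 × 0.42 = 156.6 N·m counterclockwise.
Paint can: 2.89 × 9.81 = 28.35 N down at 0.93 m → arm 1.69 m, τ = 28.35 × 1.69 = 47.91 N·m clockwise.
Net moment of existing loads = 108.7 N·m counterclockwise.
The box weighs 34.7 × 9.81 = 340.4 N and must supply an equal clockwise moment, so its lever arm about the pivot is 108.7 / 340.4 = 0.319 m.
That puts it at 2.62 − 0.319 = 2.3 m from the right end.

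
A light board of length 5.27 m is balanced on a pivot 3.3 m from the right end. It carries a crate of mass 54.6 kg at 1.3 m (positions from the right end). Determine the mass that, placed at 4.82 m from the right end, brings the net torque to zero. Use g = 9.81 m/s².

Choose the pivot (at 3.3 m from the right end) as the axis so the support reaction has zero arm there.
Crate: 54.6 × 9.81 = 535.6 N down at 1.3 m → arm 2 m, τ = 535.6 × 2 = 1071 N·m clockwise.
Net moment of known loads = 1071 N·m clockwise.
An unknown mass m at 4.82 m has arm 1.52 m; its moment is m·g·1.52 counterclockwise.
Balancing moments: m × 9.81 × 1.52 = 1071, giving m = 1071 / (9.81 × 1.52) = 71.8 kg.

m ≈ 71.8 kg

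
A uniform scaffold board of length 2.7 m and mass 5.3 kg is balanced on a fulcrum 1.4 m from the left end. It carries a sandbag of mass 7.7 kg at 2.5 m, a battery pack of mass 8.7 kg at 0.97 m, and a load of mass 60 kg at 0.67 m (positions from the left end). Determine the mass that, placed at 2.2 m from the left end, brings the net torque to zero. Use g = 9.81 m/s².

m ≈ 49.2 kg

Take moments about the fulcrum (at 1.4 m from the left end).
Beam weight: 5.3 × 9.81 = 51.99 N down at 1.35 m → arm 0.05 m, τ = 51.99 × 0.05 = 2.6 N·m counterclockwise.
Sandbag: 7.7 × 9.81 = 75.54 N down at 2.5 m → arm 1.1 m, τ = 75.54 × 1.1 = 83.09 N·m clockwise.
Battery pack: 8.7 × 9.81 = 85.35 N down at 0.97 m → arm 0.43 m, τ = 85.35 × 0.43 = 36.7 N·m counterclockwise.
Load: 60 × 9.81 = 588.6 N down at 0.67 m → arm 0.73 m, τ = 588.6 × 0.73 = 429.7 N·m counterclockwise.
Net moment of known loads = 385.9 N·m counterclockwise.
An unknown mass m at 2.2 m has arm 0.8 m; its moment is m·g·0.8 clockwise.
Balancing moments: m × 9.81 × 0.8 = 385.9, giving m = 385.9 / (9.81 × 0.8) = 49.2 kg.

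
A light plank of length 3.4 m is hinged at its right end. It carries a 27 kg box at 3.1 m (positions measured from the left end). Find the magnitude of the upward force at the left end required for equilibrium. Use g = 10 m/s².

F ≈ 23.8 N

Choose the right end as the axis so the unknown pivot reaction has zero arm there.
Box: 27 × 10 = 270 N down at 3.1 m → arm 0.3 m, τ = 270 × 0.3 = 81 N·m counterclockwise.
Net moment of the loads = 81 N·m counterclockwise.
The upward force F acts at the left end, arm 3.4 m, giving F × 3.4 clockwise.
Balancing moments: F × 3.4 = 81, giving F = 81 / 3.4 = 23.8 N.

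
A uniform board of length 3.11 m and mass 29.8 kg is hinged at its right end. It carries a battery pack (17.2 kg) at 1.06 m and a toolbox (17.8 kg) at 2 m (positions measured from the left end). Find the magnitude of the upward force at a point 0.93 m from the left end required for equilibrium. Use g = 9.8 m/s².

Take moments about the right end.
Beam weight: 29.8 × 9.8 = 292 N down at 1.555 m → arm 1.555 m, τ = 292 × 1.555 = 454.1 N·m counterclockwise.
Battery pack: 17.2 × 9.8 = 168.6 N down at 1.06 m → arm 2.05 m, τ = 168.6 × 2.05 = 345.6 N·m counterclockwise.
Toolbox: 17.8 × 9.8 = 174.4 N down at 2 m → arm 1.11 m, τ = 174.4 × 1.11 = 193.6 N·m counterclockwise.
Net moment of the loads = 993.3 N·m counterclockwise.
The upward force F acts at a point 0.93 m from the left end, arm 2.18 m, giving F × 2.18 clockwise.
Balancing moments: F × 2.18 = 993.3, giving F = 993.3 / 2.18 = 456 N.

F ≈ 456 N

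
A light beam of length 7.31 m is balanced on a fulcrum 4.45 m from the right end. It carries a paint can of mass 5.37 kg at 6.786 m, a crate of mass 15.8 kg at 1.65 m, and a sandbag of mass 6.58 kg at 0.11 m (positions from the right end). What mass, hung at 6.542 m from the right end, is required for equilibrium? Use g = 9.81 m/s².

About the fulcrum (at 4.45 m from the right end):
Paint can: 5.37 × 9.81 = 52.68 N down at 6.786 m → arm 2.336 m, τ = 52.68 × 2.336 = 123.1 N·m counterclockwise.
Crate: 15.8 × 9.81 = 155 N down at 1.65 m → arm 2.8 m, τ = 155 × 2.8 = 434 N·m clockwise.
Sandbag: 6.58 × 9.81 = 64.55 N down at 0.11 m → arm 4.34 m, τ = 64.55 × 4.34 = 280.1 N·m clockwise.
Net moment of known loads = 591 N·m clockwise.
An unknown mass m at 6.542 m has arm 2.092 m; its moment is m·g·2.092 counterclockwise.
Στ = 0 ⇒ m × 9.81 × 2.092 = 591 ⇒ m = 591 / (9.81 × 2.092) = 28.8 kg.

m ≈ 28.8 kg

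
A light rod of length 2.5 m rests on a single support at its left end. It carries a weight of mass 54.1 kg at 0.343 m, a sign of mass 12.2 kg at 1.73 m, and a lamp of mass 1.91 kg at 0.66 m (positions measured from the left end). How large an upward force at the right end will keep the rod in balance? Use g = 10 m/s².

F ≈ 164 N

Take moments about the left end.
Weight: 54.1 × 10 = 541 N down at 0.343 m → arm 0.343 m, τ = 541 × 0.343 = 185.6 N·m clockwise.
Sign: 12.2 × 10 = 122 N down at 1.73 m → arm 1.73 m, τ = 122 × 1.73 = 211.1 N·m clockwise.
Lamp: 1.91 × 10 = 19.1 N down at 0.66 m → arm 0.66 m, τ = 19.1 × 0.66 = 12.61 N·m clockwise.
Net moment of the loads = 409.3 N·m clockwise.
The upward force F acts at the right end, arm 2.5 m, giving F × 2.5 counterclockwise.
Balancing moments: F × 2.5 = 409.3, giving F = 409.3 / 2.5 = 164 N.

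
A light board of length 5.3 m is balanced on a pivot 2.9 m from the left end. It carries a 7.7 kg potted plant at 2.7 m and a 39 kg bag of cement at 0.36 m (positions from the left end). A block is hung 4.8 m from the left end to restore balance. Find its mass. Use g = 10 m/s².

About the pivot (at 2.9 m from the left end):
Potted plant: 7.7 × 10 = 77 N down at 2.7 m → arm 0.2 m, τ = 77 × 0.2 = 15.4 N·m counterclockwise.
Bag of cement: 39 × 10 = 390 N down at 0.36 m → arm 2.54 m, τ = 390 × 2.54 = 990.6 N·m counterclockwise.
Net moment of known loads = 1006 N·m counterclockwise.
An unknown mass m at 4.8 m has arm 1.9 m; its moment is m·g·1.9 clockwise.
For rotational equilibrium, m × 10 × 1.9 = 1006, so m = 1006 / (10 × 1.9) = 52.9 kg.

m ≈ 52.9 kg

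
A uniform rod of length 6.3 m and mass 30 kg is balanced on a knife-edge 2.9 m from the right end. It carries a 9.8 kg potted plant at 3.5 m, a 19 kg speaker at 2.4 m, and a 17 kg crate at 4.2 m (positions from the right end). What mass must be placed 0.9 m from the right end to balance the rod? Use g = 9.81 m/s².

m ≈ 13 kg

About the knife-edge (at 2.9 m from the right end):
Beam weight: 30 × 9.81 = 294.3 N down at 3.15 m → arm 0.25 m, τ = 294.3 × 0.25 = 73.58 N·m counterclockwise.
Potted plant: 9.8 × 9.81 = 96.14 N down at 3.5 m → arm 0.6 m, τ = 96.14 × 0.6 = 57.68 N·m counterclockwise.
Speaker: 19 × 9.81 = 186.4 N down at 2.4 m → arm 0.5 m, τ = 186.4 × 0.5 = 93.2 N·m clockwise.
Crate: 17 × 9.81 = 166.8 N down at 4.2 m → arm 1.3 m, τ = 166.8 × 1.3 = 216.8 N·m counterclockwise.
Net moment of known loads = 254.9 N·m counterclockwise.
An unknown mass m at 0.9 m has arm 2 m; its moment is m·g·2 clockwise.
For rotational equilibrium, m × 9.81 × 2 = 254.9, so m = 254.9 / (9.81 × 2) = 13 kg.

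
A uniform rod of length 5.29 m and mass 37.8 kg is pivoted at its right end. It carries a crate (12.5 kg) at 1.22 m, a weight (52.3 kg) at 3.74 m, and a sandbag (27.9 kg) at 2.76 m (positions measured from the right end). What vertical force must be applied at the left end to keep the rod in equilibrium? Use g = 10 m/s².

F ≈ 733 N

Taking torques about the right end:
Beam weight: 37.8 × 10 = 378 N down at 2.645 m → arm 2.645 m, τ = 378 × 2.645 = 999.8 N·m counterclockwise.
Crate: 12.5 × 10 = 125 N down at 1.22 m → arm 1.22 m, τ = 125 × 1.22 = 152.5 N·m counterclockwise.
Weight: 52.3 × 10 = 523 N down at 3.74 m → arm 3.74 m, τ = 523 × 3.74 = 1956 N·m counterclockwise.
Sandbag: 27.9 × 10 = 279 N down at 2.76 m → arm 2.76 m, τ = 279 × 2.76 = 770 N·m counterclockwise.
Net moment of the loads = 3878 N·m counterclockwise.
The upward force F acts at the left end, arm 5.29 m, giving F × 5.29 clockwise.
Balancing moments: F × 5.29 = 3878, giving F = 3878 / 5.29 = 733 N.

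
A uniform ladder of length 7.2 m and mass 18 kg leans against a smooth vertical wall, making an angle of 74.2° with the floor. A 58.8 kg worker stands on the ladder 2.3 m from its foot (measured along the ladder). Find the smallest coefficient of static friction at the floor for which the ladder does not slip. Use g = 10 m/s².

μ_min ≈ 0.102

Taking torques about the foot of the ladder:
Ladder weight 18×10 = 180 N acts at 3.6 m along the ladder; its horizontal arm is 3.6·cos74.2° = 0.9802 m → τ = 176.4 N·m clockwise.
Worker: 58.8×10 = 588 N at 2.3 m → arm 0.6262 m → τ = 368.2 N·m clockwise.
Wall normal N acts horizontally at the top; its moment arm is the height L sinθ = 7.2·sin74.2° = 6.928 m, counterclockwise.
Setting net torque to zero: N × 6.928 = 544.6 → N = 78.61 N.
ΣFx = 0 ⇒ f = N_wall = 78.61 N. ΣFy = 0 ⇒ N_floor = 768 N.
μ_min = f / N_floor = 78.61 / 768 = 0.102.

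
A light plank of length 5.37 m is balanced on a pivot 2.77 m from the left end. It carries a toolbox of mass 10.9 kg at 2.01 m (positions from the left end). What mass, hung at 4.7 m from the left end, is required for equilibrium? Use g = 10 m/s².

About the pivot (at 2.77 m from the left end):
Toolbox: 10.9 × 10 = 109 N down at 2.01 m → arm 0.76 m, τ = 109 × 0.76 = 82.84 N·m counterclockwise.
Net moment of known loads = 82.84 N·m counterclockwise.
An unknown mass m at 4.7 m has arm 1.93 m; its moment is m·g·1.93 clockwise.
For rotational equilibrium, m × 10 × 1.93 = 82.84, so m = 82.84 / (10 × 1.93) = 4.29 kg.

m ≈ 4.29 kg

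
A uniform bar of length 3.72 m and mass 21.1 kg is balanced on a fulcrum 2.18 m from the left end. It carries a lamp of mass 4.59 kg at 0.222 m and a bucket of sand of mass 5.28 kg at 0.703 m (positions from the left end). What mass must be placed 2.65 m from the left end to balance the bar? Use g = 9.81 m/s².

Choose the fulcrum (at 2.18 m from the left end) as the axis so the support reaction has zero arm there.
Beam weight: 21.1 × 9.81 = 207 N down at 1.86 m → arm 0.32 m, τ = 207 × 0.32 = 66.24 N·m counterclockwise.
Lamp: 4.59 × 9.81 = 45.03 N down at 0.222 m → arm 1.958 m, τ = 45.03 × 1.958 = 88.17 N·m counterclockwise.
Bucket of sand: 5.28 × 9.81 = 51.8 N down at 0.703 m → arm 1.477 m, τ = 51.8 × 1.477 = 76.51 N·m counterclockwise.
Net moment of known loads = 230.9 N·m counterclockwise.
An unknown mass m at 2.65 m has arm 0.47 m; its moment is m·g·0.47 clockwise.
Στ = 0 ⇒ m × 9.81 × 0.47 = 230.9 ⇒ m = 230.9 / (9.81 × 0.47) = 50.1 kg.

m ≈ 50.1 kg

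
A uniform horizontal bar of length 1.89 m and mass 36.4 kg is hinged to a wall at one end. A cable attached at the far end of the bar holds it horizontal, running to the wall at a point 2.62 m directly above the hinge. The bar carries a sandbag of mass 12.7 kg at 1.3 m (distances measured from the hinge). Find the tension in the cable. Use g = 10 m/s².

T ≈ 332 N

Take moments about the hinge.
Beam weight: 36.4 × 10 = 364 N down at 0.945 m → arm 0.945 m, τ = 364 × 0.945 = 344 N·m clockwise.
Sandbag: 12.7 × 10 = 127 N down at 1.3 m → arm 1.3 m, τ = 127 × 1.3 = 165.1 N·m clockwise.
Total clockwise load moment = 509.1 N·m.
The cable tension T acts at 1.89 m; only its component perpendicular to the bar, T sinθ, produces torque. sinθ = h/√(h²+d²) = 2.62/√(2.62²+1.89²) = 0.811.
Στ = 0 ⇒ T × 1.89 × 0.811 = 509.1 ⇒ T = 509.1 / 1.533 = 332 N.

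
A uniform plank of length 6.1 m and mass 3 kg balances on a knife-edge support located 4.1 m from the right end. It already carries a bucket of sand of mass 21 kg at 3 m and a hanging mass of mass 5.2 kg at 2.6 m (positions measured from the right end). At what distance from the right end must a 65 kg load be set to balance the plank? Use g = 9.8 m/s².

About the knife-edge support (at 4.1 m from the right end):
Beam weight: 3 × 9.8 = 29.4 N down at 3.05 m → arm 1.05 m, τ = 29.4 × 1.05 = 30.87 N·m clockwise.
Bucket of sand: 21 × 9.8 = 205.8 N down at 3 m → arm 1.1 m, τ = 205.8 × 1.1 = 226.4 N·m clockwise.
Hanging mass: 5.2 × 9.8 = 50.96 N down at 2.6 m → arm 1.5 m, τ = 50.96 × 1.5 = 76.44 N·m clockwise.
Net moment of existing loads = 333.7 N·m clockwise.
The load weighs 65 × 9.8 = 637 N and must supply an equal counterclockwise moment, so its lever arm about the knife-edge support is 333.7 / 637 = 0.524 m.
That puts it at 4.1 + 0.524 = 4.62 m from the right end.

x ≈ 4.62 m from the right end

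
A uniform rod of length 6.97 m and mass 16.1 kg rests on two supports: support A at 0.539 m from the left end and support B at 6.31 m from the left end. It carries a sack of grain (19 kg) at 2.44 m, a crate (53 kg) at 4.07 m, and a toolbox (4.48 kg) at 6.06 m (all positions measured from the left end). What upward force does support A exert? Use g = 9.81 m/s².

Take moments about support B.
Beam weight: 16.1 × 9.81 = 157.9 N down at 3.485 m → arm 2.825 m, τ = 157.9 × 2.825 = 446.1 N·m counterclockwise.
Sack of grain: 19 × 9.81 = 186.4 N down at 2.44 m → arm 3.87 m, τ = 186.4 × 3.87 = 721.4 N·m counterclockwise.
Crate: 53 × 9.81 = 519.9 N down at 4.07 m → arm 2.24 m, τ = 519.9 × 2.24 = 1165 N·m counterclockwise.
Toolbox: 4.48 × 9.81 = 43.95 N down at 6.06 m → arm 0.25 m, τ = 43.95 × 0.25 = 10.99 N·m counterclockwise.
Net load moment about support B = 2343 N·m counterclockwise.
Reaction R at support A is upward at 0.539 m, arm 5.771 m → moment R × 5.771 clockwise.
For rotational equilibrium, R × 5.771 = 2343, so R = 406 N.

R_A ≈ 406 N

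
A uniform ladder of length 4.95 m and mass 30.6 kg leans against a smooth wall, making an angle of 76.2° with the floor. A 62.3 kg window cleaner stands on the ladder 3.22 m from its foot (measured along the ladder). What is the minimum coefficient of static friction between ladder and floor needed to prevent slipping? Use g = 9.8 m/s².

Choose the foot of the ladder as the axis so the floor normal and friction both act there and drop out.
Ladder weight 30.6×9.8 = 299.9 N acts at 2.475 m along the ladder; its horizontal arm is 2.475·cos76.2° = 0.5904 m → τ = 177.1 N·m clockwise.
Window cleaner: 62.3×9.8 = 610.5 N at 3.22 m → arm 0.7681 m → τ = 468.9 N·m clockwise.
Wall normal N acts horizontally at the top; its moment arm is the height L sinθ = 4.95·sin76.2° = 4.807 m, counterclockwise.
For rotational equilibrium, N × 4.807 = 646, so N = 134.4 N.
ΣFx = 0 ⇒ f = N_wall = 134.4 N. ΣFy = 0 ⇒ N_floor = 910.4 N.
μ_min = f / N_floor = 134.4 / 910.4 = 0.148.

μ_min ≈ 0.148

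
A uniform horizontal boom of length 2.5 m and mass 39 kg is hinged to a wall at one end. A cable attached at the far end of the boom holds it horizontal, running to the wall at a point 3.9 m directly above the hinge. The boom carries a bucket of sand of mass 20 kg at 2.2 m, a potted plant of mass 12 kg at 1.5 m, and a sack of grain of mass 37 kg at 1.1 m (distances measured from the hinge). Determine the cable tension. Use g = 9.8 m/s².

Sum moments about the hinge (the unknown hinge reaction has zero arm there).
Beam weight: 39 × 9.8 = 382.2 N down at 1.25 m → arm 1.25 m, τ = 382.2 × 1.25 = 477.8 N·m clockwise.
Bucket of sand: 20 × 9.8 = 196 N down at 2.2 m → arm 2.2 m, τ = 196 × 2.2 = 431.2 N·m clockwise.
Potted plant: 12 × 9.8 = 117.6 N down at 1.5 m → arm 1.5 m, τ = 117.6 × 1.5 = 176.4 N·m clockwise.
Sack of grain: 37 × 9.8 = 362.6 N down at 1.1 m → arm 1.1 m, τ = 362.6 × 1.1 = 398.9 N·m clockwise.
Total clockwise load moment = 1484 N·m.
The cable tension T acts at 2.5 m; only its component perpendicular to the boom, T sinθ, produces torque. sinθ = h/√(h²+d²) = 3.9/√(3.9²+2.5²) = 0.8419.
Balancing moments: T × 2.5 × 0.8419 = 1484, giving T = 1484 / 2.105 = 705 N.

T ≈ 705 N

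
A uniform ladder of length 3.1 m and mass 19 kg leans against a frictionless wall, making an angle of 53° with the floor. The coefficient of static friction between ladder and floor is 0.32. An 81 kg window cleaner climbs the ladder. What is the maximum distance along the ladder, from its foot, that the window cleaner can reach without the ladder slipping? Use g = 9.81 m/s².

About the foot of the ladder:
Ladder weight 19×9.81 = 186.4 N acts at 1.55 m along the ladder; its horizontal arm is 1.55·cos53° = 0.9328 m → τ = 173.9 N·m clockwise.
Window cleaner weight 81×9.81 = 794.6 N at distance d → arm d·cos53° → τ = 794.6·d·0.6018 clockwise.
Wall normal N at the top has arm L sinθ = 2.476 m counterclockwise, so Στ = 0 gives N·2.476 = 173.9 + 478.2·d.
ΣFy = 0 ⇒ N_floor = 981 N, so the maximum friction is μ_s·N_floor = 0.32×981 = 313.9 N. ΣFx = 0 ⇒ N_wall = f, so at the slipping point N = 313.9 N.
Substituting: 313.9×2.476 = 173.9 + 478.2·d ⇒ d = (777.2 − 173.9) / 478.2 = 1.26 m.

d ≈ 1.26 m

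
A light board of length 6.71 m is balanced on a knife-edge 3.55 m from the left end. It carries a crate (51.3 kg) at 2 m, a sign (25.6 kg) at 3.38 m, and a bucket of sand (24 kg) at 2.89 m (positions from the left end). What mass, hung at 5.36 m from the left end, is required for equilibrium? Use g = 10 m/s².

m ≈ 55.1 kg

Choose the knife-edge (at 3.55 m from the left end) as the axis so the support reaction has zero arm there.
Crate: 51.3 × 10 = 513 N down at 2 m → arm 1.55 m, τ = 513 × 1.55 = 795.1 N·m counterclockwise.
Sign: 25.6 × 10 = 256 N down at 3.38 m → arm 0.17 m, τ = 256 × 0.17 = 43.52 N·m counterclockwise.
Bucket of sand: 24 × 10 = 240 N down at 2.89 m → arm 0.66 m, τ = 240 × 0.66 = 158.4 N·m counterclockwise.
Net moment of known loads = 997 N·m counterclockwise.
An unknown mass m at 5.36 m has arm 1.81 m; its moment is m·g·1.81 clockwise.
Setting net torque to zero: m × 10 × 1.81 = 997 → m = 997 / (10 × 1.81) = 55.1 kg.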